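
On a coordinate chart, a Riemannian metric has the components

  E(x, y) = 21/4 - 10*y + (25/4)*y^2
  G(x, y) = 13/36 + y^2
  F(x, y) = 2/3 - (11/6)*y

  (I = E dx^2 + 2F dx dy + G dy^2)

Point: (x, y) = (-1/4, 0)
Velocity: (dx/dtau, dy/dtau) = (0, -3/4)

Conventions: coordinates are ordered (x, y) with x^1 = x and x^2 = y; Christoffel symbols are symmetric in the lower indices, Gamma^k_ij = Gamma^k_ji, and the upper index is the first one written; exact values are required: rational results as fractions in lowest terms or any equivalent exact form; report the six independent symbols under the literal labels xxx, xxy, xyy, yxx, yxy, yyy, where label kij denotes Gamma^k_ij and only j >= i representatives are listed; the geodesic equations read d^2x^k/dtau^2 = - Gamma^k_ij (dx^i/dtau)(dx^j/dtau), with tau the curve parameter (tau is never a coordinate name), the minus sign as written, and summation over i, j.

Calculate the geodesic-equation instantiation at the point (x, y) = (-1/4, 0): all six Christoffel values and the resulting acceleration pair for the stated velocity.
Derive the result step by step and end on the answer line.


E = 21/4, F = 2/3, G = 13/36 at the point
E_x = 0, E_y = -10, F_x = 0, F_y = -11/6, G_x = 0, G_y = 0
EG - F^2 = 209/144;  g^inv = (144/209) * [[13/36, -2/3], [-2/3, 21/4]]
first-kind symbols [ij,l] = (1/2)(d_i g_jl + d_j g_il - d_l g_ij): [xx,x] = E_x/2 = 0, [xx,y] = F_x - E_y/2 = 5, [xy,x] = E_y/2 = -5, [xy,y] = G_x/2 = 0, [yy,x] = F_y - G_x/2 = -11/6, [yy,y] = G_y/2 = 0
Gamma^x_ij = (G*[ij,x] - F*[ij,y])/(EG - F^2), Gamma^y_ij = (E*[ij,y] - F*[ij,x])/(EG - F^2)
Gamma_xxx = -480/209, Gamma_xxy = -260/209, Gamma_xyy = -26/57, Gamma_yxx = 3780/209, Gamma_yxy = 480/209, Gamma_yyy = 16/19
d^2x/dtau^2 = -(Gamma_xxx*(0)^2 + 2*Gamma_xxy*(0)*(-3/4) + Gamma_xyy*(-3/4)^2) = 39/152
d^2y/dtau^2 = -(Gamma_yxx*(0)^2 + 2*Gamma_yxy*(0)*(-3/4) + Gamma_yyy*(-3/4)^2) = -9/19

Answer: Gamma_xxx = -480/209, Gamma_xxy = -260/209, Gamma_xyy = -26/57, Gamma_yxx = 3780/209, Gamma_yxy = 480/209, Gamma_yyy = 16/19; accelerations (d^2x/dtau^2, d^2y/dtau^2) = (39/152, -9/19)


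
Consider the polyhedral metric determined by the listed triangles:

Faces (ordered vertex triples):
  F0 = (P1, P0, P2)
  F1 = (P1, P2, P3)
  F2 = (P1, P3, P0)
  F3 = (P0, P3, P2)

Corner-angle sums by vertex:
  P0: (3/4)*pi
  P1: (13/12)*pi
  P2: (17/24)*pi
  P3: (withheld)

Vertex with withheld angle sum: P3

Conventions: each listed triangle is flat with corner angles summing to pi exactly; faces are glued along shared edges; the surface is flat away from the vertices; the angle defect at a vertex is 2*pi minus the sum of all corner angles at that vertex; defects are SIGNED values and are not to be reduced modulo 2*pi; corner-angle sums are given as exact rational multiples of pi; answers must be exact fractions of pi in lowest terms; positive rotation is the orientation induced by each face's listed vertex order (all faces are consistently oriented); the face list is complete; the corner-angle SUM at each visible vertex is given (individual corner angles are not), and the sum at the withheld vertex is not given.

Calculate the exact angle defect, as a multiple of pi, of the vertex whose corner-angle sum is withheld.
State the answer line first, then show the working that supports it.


Answer: defect(P3) = (13/24)*pi

V = 4, E = 6, F = 4; chi = V - E + F = 2
Gauss-Bonnet: total defect = 2*pi*chi = 4*pi; visible defects sum to (83/24)*pi


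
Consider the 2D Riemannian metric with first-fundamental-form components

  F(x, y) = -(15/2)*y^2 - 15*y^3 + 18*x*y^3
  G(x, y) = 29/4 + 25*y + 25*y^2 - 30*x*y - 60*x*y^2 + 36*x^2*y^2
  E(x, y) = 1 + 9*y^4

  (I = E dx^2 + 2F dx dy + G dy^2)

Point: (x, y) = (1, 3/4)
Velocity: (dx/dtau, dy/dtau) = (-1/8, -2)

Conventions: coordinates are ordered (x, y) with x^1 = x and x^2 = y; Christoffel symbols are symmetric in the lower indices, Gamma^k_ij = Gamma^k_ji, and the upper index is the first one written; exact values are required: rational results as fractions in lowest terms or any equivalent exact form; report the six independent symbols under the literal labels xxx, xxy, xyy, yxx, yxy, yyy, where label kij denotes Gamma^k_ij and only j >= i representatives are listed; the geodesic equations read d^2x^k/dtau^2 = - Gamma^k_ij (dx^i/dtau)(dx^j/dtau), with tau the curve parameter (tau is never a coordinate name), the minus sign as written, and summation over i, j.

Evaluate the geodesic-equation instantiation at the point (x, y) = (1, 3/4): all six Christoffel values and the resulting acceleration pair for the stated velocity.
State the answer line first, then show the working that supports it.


Answer: Gamma_xxx = 0, Gamma_xxy = 1944/1769, Gamma_xyy = 432/1769, Gamma_yxx = 0, Gamma_yxy = -2016/1769, Gamma_yyy = -448/1769; accelerations (d^2x/dtau^2, d^2y/dtau^2) = (-2700/1769, 2800/1769)

E = 985/256, F = -189/64, G = 65/16 at the point
E_x = 0, E_y = 243/16, F_x = 243/32, F_y = -99/16, G_x = -63/4, G_y = -7/2
EG - F^2 = 1769/256;  g^inv = (256/1769) * [[65/16, 189/64], [189/64, 985/256]]
first-kind symbols [ij,l] = (1/2)(d_i g_jl + d_j g_il - d_l g_ij): [xx,x] = E_x/2 = 0, [xx,y] = F_x - E_y/2 = 0, [xy,x] = E_y/2 = 243/32, [xy,y] = G_x/2 = -63/8, [yy,x] = F_y - G_x/2 = 27/16, [yy,y] = G_y/2 = -7/4
Gamma^x_ij = (G*[ij,x] - F*[ij,y])/(EG - F^2), Gamma^y_ij = (E*[ij,y] - F*[ij,x])/(EG - F^2)
Gamma_xxx = 0, Gamma_xxy = 1944/1769, Gamma_xyy = 432/1769, Gamma_yxx = 0, Gamma_yxy = -2016/1769, Gamma_yyy = -448/1769
d^2x/dtau^2 = -(Gamma_xxx*(-1/8)^2 + 2*Gamma_xxy*(-1/8)*(-2) + Gamma_xyy*(-2)^2) = -2700/1769
d^2y/dtau^2 = -(Gamma_yxx*(-1/8)^2 + 2*Gamma_yxy*(-1/8)*(-2) + Gamma_yyy*(-2)^2) = 2800/1769


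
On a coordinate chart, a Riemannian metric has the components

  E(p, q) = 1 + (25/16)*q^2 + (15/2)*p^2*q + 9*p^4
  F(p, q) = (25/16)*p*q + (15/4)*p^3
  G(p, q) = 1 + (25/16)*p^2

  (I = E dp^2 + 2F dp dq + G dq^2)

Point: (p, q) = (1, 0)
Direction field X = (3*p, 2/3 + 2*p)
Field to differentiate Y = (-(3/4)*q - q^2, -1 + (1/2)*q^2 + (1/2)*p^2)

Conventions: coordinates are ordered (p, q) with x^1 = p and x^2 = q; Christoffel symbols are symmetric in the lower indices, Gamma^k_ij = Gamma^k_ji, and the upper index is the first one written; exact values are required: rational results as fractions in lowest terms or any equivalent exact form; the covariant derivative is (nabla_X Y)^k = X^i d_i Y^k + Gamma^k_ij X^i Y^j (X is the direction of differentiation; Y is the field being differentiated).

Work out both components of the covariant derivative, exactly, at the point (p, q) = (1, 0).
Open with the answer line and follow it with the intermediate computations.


Answer: (nabla_X Y)^p = -92/37, (nabla_X Y)^q = 207/74

E = 10, F = 15/4, G = 41/16 at the point
E_p = 36, E_q = 15/2, F_p = 45/4, F_q = 25/16, G_p = 25/8, G_q = 0
EG - F^2 = 185/16;  g^inv = (16/185) * [[41/16, -15/4], [-15/4, 10]]
first-kind symbols [ij,l] = (1/2)(d_i g_jl + d_j g_il - d_l g_ij): [pp,p] = E_p/2 = 18, [pp,q] = F_p - E_q/2 = 15/2, [pq,p] = E_q/2 = 15/4, [pq,q] = G_p/2 = 25/16, [qq,p] = F_q - G_p/2 = 0, [qq,q] = G_q/2 = 0
Gamma^p_ij = (G*[ij,p] - F*[ij,q])/(EG - F^2), Gamma^q_ij = (E*[ij,q] - F*[ij,p])/(EG - F^2)
Gamma_ppp = 288/185, Gamma_ppq = 12/37, Gamma_pqq = 0, Gamma_qpp = 24/37, Gamma_qpq = 5/37, Gamma_qqq = 0
X = (3, 8/3), Y = (0, -1/2) at the point


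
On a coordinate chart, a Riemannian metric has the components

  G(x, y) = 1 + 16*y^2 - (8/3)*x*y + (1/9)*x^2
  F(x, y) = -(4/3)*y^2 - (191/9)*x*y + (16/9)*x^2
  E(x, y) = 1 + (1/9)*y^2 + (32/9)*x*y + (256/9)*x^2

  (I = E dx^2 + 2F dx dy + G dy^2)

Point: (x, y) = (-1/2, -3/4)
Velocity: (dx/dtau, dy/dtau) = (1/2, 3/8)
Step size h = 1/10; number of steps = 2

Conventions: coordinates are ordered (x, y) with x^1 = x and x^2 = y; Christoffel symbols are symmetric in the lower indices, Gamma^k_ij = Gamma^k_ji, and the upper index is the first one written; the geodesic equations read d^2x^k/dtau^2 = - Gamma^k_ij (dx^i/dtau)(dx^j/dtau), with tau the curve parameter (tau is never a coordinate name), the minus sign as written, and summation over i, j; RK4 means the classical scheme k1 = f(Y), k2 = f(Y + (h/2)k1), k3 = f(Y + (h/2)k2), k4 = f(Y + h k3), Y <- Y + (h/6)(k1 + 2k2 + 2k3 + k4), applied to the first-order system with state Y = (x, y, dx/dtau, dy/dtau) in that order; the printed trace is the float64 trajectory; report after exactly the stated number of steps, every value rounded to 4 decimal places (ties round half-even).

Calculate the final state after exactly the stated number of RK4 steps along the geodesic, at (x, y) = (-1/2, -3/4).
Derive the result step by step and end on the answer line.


f(Y) = (dx/dtau, dy/dtau, -Gamma^x_ij Y'^i Y'^j, -Gamma^y_ij Y'^i Y'^j) with the Gammas evaluated at the stage position; h = 0.100000; intermediate values shown to 6 dp
step 0: x = -0.5000, y = -0.7500, dx/dtau = 0.5000, dy/dtau = 0.3750
step 1:
  k1: at (x, y) = (-0.500000, -0.750000), (dx/dtau, dy/dtau) = (0.500000, 0.375000); Gamma_xxx = -0.887129, Gamma_xxy = -0.055446, Gamma_xyy = 0.665347, Gamma_yxx = 0.861782, Gamma_yxy = 0.053861, Gamma_yyy = -0.646337; k1 = (0.500000, 0.375000, 0.149010, -0.144752)
  k2: at (x, y) = (-0.475000, -0.731250), (dx/dtau, dy/dtau) = (0.507450, 0.367762); Gamma_xxx = -0.904958, Gamma_xxy = -0.056560, Gamma_xyy = 0.678718, Gamma_yxx = 0.901563, Gamma_yxy = 0.056348, Gamma_yyy = -0.676172; k2 = (0.507450, 0.367762, 0.162346, -0.161738)
  k3: at (x, y) = (-0.474627, -0.731612), (dx/dtau, dy/dtau) = (0.508117, 0.366913); Gamma_xxx = -0.904441, Gamma_xxy = -0.056528, Gamma_xyy = 0.678331, Gamma_yxx = 0.902167, Gamma_yxy = 0.056385, Gamma_yyy = -0.676625; k3 = (0.508117, 0.366913, 0.163269, -0.162858)
  k4: at (x, y) = (-0.449188, -0.713309), (dx/dtau, dy/dtau) = (0.516327, 0.358714); Gamma_xxx = -0.921350, Gamma_xxy = -0.057584, Gamma_xyy = 0.691013, Gamma_yxx = 0.945864, Gamma_yxy = 0.059116, Gamma_yyy = -0.709398; k4 = (0.516327, 0.358714, 0.178040, -0.182777)
  Y <- Y + (h/6)(k1 + 2k2 + 2k3 + k4): x = -0.4492, y = -0.7133, dx/dtau = 0.5163, dy/dtau = 0.3587
step 2:
  k1: at (x, y) = (-0.449209, -0.713282), (dx/dtau, dy/dtau) = (0.516305, 0.358721); Gamma_xxx = -0.921390, Gamma_xxy = -0.057587, Gamma_xyy = 0.691043, Gamma_yxx = 0.945829, Gamma_yxy = 0.059114, Gamma_yyy = -0.709372; k1 = (0.516305, 0.358721, 0.178023, -0.182744)
  k2: at (x, y) = (-0.423394, -0.695346), (dx/dtau, dy/dtau) = (0.525206, 0.349584); Gamma_xxx = -0.937117, Gamma_xxy = -0.058570, Gamma_xyy = 0.702838, Gamma_yxx = 0.993712, Gamma_yxy = 0.062107, Gamma_yyy = -0.745284; k2 = (0.525206, 0.349584, 0.194110, -0.205832)
  k3: at (x, y) = (-0.422949, -0.695803), (dx/dtau, dy/dtau) = (0.526010, 0.348430); Gamma_xxx = -0.936322, Gamma_xxy = -0.058520, Gamma_xyy = 0.702241, Gamma_yxx = 0.994499, Gamma_yxy = 0.062156, Gamma_yyy = -0.745875; k3 = (0.526010, 0.348430, 0.195264, -0.207397)
  k4: at (x, y) = (-0.396608, -0.678439), (dx/dtau, dy/dtau) = (0.535831, 0.337982); Gamma_xxx = -0.949864, Gamma_xxy = -0.059366, Gamma_xyy = 0.712398, Gamma_yxx = 1.047295, Gamma_yxy = 0.065456, Gamma_yyy = -0.785471; k4 = (0.535831, 0.337982, 0.212844, -0.234677)
  Y <- Y + (h/6)(k1 + 2k2 + 2k3 + k4): x = -0.3966, y = -0.6784, dx/dtau = 0.5358, dy/dtau = 0.3380

Answer: x = -0.3966, y = -0.6784, dx/dtau = 0.5358, dy/dtau = 0.3380


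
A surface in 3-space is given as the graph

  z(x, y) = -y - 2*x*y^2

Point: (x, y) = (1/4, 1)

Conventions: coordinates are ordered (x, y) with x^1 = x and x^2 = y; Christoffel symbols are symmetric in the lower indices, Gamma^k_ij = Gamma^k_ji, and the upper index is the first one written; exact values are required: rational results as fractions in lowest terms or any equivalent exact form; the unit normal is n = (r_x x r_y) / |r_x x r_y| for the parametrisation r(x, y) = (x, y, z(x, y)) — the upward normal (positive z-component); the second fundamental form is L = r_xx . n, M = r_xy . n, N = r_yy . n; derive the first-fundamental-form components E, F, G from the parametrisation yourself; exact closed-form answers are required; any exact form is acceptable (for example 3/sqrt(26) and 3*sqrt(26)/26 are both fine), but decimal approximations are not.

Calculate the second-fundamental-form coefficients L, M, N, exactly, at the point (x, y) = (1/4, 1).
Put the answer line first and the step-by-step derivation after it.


Answer: L = 0, M = -4/3, N = -1/3

z_x = -2, z_y = -2, z_xx = 0, z_xy = -4, z_yy = -1
E = 5, F = 4, G = 5; answer radicand W^2 = 9
unnormalised second-form numerators: l = 0, m = -4, n = -1; L = l/sqrt(9), and similarly M = m/sqrt(W^2), N = n/sqrt(W^2)


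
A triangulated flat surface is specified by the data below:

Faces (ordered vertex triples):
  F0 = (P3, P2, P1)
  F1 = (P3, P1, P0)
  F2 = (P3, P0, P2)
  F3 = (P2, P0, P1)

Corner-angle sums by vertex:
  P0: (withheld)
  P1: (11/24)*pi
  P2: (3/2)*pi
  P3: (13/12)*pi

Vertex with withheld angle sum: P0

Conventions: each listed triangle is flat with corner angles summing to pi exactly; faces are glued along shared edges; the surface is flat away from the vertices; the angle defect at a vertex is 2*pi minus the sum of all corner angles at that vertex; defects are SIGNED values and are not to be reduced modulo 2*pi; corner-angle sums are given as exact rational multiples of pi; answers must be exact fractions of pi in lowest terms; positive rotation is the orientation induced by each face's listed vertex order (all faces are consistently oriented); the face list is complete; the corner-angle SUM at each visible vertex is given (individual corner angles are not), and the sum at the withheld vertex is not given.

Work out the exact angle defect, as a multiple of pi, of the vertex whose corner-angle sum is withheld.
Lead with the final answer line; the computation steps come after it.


Answer: defect(P0) = (25/24)*pi

V = 4, E = 6, F = 4; chi = V - E + F = 2
Gauss-Bonnet: total defect = 2*pi*chi = 4*pi; visible defects sum to (71/24)*pi


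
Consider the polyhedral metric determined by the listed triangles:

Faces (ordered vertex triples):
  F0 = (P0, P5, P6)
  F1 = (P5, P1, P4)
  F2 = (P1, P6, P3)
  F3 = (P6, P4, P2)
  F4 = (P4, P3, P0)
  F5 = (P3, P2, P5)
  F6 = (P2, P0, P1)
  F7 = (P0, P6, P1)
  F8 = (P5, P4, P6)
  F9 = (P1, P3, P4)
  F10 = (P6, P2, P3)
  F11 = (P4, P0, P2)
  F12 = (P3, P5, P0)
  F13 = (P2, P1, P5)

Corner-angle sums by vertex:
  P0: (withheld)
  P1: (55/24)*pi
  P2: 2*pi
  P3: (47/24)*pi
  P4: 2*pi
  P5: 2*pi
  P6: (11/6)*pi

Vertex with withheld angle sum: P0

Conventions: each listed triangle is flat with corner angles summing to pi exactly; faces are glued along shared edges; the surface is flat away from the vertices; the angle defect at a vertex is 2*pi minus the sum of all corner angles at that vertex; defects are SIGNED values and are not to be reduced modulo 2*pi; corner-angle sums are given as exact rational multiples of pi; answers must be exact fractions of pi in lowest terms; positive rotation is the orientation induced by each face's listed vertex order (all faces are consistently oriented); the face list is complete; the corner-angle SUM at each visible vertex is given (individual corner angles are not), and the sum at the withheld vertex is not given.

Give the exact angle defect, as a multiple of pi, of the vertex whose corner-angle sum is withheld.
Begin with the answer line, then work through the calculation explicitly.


Answer: defect(P0) = pi/12

V = 7, E = 21, F = 14; chi = V - E + F = 0
Gauss-Bonnet: total defect = 2*pi*chi = 0; visible defects sum to -pi/12


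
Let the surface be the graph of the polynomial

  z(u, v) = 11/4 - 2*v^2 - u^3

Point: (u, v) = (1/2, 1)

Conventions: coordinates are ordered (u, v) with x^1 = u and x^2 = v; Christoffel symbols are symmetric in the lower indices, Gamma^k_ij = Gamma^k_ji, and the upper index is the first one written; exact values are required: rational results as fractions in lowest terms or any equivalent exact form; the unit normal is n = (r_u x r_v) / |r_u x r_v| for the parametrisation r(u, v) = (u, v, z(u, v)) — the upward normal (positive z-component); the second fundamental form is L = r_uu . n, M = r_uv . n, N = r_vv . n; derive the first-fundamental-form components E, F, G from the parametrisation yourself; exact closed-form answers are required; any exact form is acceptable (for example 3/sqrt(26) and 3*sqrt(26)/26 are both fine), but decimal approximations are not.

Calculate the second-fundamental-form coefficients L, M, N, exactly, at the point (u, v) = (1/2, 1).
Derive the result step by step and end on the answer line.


z_u = -3/4, z_v = -4, z_uu = -3, z_uv = 0, z_vv = -4
E = 25/16, F = 3, G = 17; answer radicand W^2 = 281/16
unnormalised second-form numerators: l = -3, m = 0, n = -4; L = l/sqrt(281/16), and similarly M = m/sqrt(W^2), N = n/sqrt(W^2)

Answer: L = -12*sqrt(281)/281, M = 0, N = -16*sqrt(281)/281


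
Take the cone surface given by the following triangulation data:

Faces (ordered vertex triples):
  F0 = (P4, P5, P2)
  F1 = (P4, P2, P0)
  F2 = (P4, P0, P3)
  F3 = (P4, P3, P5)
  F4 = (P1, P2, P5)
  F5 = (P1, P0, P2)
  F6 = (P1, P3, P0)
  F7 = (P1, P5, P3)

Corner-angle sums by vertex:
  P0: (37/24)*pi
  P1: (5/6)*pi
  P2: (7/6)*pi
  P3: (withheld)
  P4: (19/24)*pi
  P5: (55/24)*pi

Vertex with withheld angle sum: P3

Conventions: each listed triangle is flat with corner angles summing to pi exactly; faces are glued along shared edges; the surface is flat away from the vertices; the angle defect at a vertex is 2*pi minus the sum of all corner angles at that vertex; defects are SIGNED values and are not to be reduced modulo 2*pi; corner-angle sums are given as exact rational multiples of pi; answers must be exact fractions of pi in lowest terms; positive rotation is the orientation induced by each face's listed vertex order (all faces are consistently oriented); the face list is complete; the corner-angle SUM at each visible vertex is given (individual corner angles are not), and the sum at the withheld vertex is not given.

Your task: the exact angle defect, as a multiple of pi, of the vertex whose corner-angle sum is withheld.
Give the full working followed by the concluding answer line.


V = 6, E = 12, F = 8; chi = V - E + F = 2
Gauss-Bonnet: total defect = 2*pi*chi = 4*pi; visible defects sum to (27/8)*pi

Answer: defect(P3) = (5/8)*pi


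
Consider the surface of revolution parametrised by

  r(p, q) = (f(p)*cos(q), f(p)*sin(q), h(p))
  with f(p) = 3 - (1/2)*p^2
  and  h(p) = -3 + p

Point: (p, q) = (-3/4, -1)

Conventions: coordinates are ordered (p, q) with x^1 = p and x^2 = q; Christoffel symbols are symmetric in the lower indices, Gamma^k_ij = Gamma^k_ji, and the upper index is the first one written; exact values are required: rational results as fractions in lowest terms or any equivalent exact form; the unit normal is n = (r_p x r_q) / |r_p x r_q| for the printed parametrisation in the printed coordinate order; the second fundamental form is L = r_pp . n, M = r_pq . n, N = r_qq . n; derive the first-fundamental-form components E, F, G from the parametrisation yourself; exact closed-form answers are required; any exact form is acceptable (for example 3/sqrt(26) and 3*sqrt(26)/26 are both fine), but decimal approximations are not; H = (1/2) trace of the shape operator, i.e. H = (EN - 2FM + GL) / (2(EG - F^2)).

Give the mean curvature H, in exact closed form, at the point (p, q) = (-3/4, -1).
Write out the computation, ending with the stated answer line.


f = 87/32, f' = 3/4, f'' = -1, h' = 1, h'' = 0
E = 25/16, F = 0, G = 7569/1024; answer radicand W^2 = 25/16
unnormalised second-form numerators: l = 1, m = 0, n = 87/32; L = l/sqrt(25/16), and similarly M = m/sqrt(W^2), N = n/sqrt(W^2)
H = (E*n - 2*F*m + G*l) / (2*(EG - F^2)*sqrt(W^2)); E*n - 2*F*m + G*l = 11919/1024, EG - F^2 = 189225/16384, so H = (1096/2175)/sqrt(25/16)

Answer: H = 4384/10875


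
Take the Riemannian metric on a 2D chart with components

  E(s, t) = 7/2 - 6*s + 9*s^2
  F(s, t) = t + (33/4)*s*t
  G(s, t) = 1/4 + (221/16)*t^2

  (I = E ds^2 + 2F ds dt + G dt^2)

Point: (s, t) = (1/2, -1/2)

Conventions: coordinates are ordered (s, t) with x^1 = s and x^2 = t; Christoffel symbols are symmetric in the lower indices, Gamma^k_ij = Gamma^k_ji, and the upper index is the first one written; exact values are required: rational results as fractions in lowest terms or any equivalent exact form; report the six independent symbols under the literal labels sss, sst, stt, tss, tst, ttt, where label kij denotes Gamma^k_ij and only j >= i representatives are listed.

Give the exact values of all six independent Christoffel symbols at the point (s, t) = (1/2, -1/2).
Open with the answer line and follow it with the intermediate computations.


Answer: Gamma_sss = -642/463, Gamma_sst = 0, Gamma_stt = 164/463, Gamma_tss = -960/463, Gamma_tst = 0, Gamma_ttt = -750/463

E = 11/4, F = -41/16, G = 237/64 at the point
E_s = 3, E_t = 0, F_s = -33/8, F_t = 41/8, G_s = 0, G_t = -221/16
EG - F^2 = 463/128;  g^inv = (128/463) * [[237/64, 41/16], [41/16, 11/4]]
first-kind symbols [ij,l] = (1/2)(d_i g_jl + d_j g_il - d_l g_ij): [ss,s] = E_s/2 = 3/2, [ss,t] = F_s - E_t/2 = -33/8, [st,s] = E_t/2 = 0, [st,t] = G_s/2 = 0, [tt,s] = F_t - G_s/2 = 41/8, [tt,t] = G_t/2 = -221/32
Gamma^s_ij = (G*[ij,s] - F*[ij,t])/(EG - F^2), Gamma^t_ij = (E*[ij,t] - F*[ij,s])/(EG - F^2)


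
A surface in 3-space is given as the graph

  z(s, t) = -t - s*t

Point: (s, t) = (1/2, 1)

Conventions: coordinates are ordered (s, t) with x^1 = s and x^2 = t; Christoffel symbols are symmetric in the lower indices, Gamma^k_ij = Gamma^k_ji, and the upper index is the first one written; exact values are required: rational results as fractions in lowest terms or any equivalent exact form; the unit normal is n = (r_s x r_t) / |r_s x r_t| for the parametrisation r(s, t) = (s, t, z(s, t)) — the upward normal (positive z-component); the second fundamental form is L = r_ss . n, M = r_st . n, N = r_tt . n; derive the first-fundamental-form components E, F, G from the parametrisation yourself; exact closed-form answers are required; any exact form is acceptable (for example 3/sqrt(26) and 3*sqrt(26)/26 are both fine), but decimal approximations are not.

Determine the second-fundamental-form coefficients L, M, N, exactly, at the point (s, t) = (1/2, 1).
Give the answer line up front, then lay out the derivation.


Answer: L = 0, M = -2*sqrt(17)/17, N = 0

z_s = -1, z_t = -3/2, z_ss = 0, z_st = -1, z_tt = 0
E = 2, F = 3/2, G = 13/4; answer radicand W^2 = 17/4
unnormalised second-form numerators: l = 0, m = -1, n = 0; L = l/sqrt(17/4), and similarly M = m/sqrt(W^2), N = n/sqrt(W^2)


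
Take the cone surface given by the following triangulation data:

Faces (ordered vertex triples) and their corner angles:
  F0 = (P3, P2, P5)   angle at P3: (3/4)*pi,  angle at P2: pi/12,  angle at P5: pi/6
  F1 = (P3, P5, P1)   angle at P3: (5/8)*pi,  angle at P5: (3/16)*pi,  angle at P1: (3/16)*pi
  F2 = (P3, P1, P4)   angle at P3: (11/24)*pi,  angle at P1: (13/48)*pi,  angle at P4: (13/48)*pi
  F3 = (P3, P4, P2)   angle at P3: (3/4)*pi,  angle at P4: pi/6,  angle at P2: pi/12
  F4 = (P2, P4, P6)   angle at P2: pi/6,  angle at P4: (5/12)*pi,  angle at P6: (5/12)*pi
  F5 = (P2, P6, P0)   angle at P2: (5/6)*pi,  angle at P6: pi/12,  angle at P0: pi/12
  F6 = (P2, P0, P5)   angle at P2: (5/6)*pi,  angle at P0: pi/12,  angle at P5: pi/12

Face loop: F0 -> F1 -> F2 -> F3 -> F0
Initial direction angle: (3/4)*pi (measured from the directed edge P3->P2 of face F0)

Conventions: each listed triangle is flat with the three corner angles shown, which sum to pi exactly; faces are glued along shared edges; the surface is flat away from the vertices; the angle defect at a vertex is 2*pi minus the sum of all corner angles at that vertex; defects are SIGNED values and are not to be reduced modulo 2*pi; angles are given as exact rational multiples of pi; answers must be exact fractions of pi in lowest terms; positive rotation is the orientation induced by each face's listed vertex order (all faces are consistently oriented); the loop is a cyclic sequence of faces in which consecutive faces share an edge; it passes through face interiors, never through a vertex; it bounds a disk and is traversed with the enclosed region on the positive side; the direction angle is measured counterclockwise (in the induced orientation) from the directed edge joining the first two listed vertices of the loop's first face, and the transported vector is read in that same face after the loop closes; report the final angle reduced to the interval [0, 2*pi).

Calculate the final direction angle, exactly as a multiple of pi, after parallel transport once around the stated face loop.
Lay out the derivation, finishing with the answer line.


enclosed vertex P3: corner angles sum to (31/12)*pi, defect = 2*pi - (31/12)*pi = (-7/12)*pi
by Gauss-Bonnet the loop rotates the vector by the enclosed defect sum (positive orientation, mod 2*pi)
final angle = (3/4)*pi - (7/12)*pi = pi/6 (mod 2*pi)

Answer: final direction angle = pi/6


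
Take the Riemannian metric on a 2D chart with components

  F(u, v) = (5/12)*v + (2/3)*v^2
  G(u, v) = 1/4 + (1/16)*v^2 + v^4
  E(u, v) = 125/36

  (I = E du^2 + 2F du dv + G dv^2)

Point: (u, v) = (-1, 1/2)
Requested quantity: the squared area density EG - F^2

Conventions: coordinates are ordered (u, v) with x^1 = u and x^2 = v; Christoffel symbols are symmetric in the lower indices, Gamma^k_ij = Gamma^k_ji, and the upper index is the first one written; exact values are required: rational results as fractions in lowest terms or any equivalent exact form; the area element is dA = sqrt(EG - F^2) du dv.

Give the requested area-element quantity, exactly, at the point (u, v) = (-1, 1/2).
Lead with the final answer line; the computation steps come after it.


Answer: EG - F^2 = 767/768

E = 125/36, F = 3/8, G = 21/64; EG - F^2 = 767/768


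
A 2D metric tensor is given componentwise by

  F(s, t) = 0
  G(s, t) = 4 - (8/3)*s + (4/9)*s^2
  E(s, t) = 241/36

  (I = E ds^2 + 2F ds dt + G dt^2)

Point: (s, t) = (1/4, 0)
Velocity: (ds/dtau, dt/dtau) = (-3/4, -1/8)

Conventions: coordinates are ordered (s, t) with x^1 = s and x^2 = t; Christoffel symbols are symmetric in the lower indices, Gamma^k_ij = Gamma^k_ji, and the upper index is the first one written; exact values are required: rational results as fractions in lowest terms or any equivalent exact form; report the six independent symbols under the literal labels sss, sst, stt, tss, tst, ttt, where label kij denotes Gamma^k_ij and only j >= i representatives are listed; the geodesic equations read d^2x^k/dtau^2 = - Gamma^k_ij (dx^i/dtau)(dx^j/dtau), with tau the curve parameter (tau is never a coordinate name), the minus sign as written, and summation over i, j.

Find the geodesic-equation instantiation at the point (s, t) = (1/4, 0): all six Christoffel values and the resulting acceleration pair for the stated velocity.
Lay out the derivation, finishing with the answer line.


E = 241/36, F = 0, G = 121/36 at the point
E_s = 0, E_t = 0, F_s = 0, F_t = 0, G_s = -22/9, G_t = 0
EG - F^2 = 29161/1296;  g^inv = (1296/29161) * [[121/36, 0], [0, 241/36]]
first-kind symbols [ij,l] = (1/2)(d_i g_jl + d_j g_il - d_l g_ij): [ss,s] = E_s/2 = 0, [ss,t] = F_s - E_t/2 = 0, [st,s] = E_t/2 = 0, [st,t] = G_s/2 = -11/9, [tt,s] = F_t - G_s/2 = 11/9, [tt,t] = G_t/2 = 0
Gamma^s_ij = (G*[ij,s] - F*[ij,t])/(EG - F^2), Gamma^t_ij = (E*[ij,t] - F*[ij,s])/(EG - F^2)
Gamma_sss = 0, Gamma_sst = 0, Gamma_stt = 44/241, Gamma_tss = 0, Gamma_tst = -4/11, Gamma_ttt = 0
d^2s/dtau^2 = -(Gamma_sss*(-3/4)^2 + 2*Gamma_sst*(-3/4)*(-1/8) + Gamma_stt*(-1/8)^2) = -11/3856
d^2t/dtau^2 = -(Gamma_tss*(-3/4)^2 + 2*Gamma_tst*(-3/4)*(-1/8) + Gamma_ttt*(-1/8)^2) = 3/44

Answer: Gamma_sss = 0, Gamma_sst = 0, Gamma_stt = 44/241, Gamma_tss = 0, Gamma_tst = -4/11, Gamma_ttt = 0; accelerations (d^2s/dtau^2, d^2t/dtau^2) = (-11/3856, 3/44)


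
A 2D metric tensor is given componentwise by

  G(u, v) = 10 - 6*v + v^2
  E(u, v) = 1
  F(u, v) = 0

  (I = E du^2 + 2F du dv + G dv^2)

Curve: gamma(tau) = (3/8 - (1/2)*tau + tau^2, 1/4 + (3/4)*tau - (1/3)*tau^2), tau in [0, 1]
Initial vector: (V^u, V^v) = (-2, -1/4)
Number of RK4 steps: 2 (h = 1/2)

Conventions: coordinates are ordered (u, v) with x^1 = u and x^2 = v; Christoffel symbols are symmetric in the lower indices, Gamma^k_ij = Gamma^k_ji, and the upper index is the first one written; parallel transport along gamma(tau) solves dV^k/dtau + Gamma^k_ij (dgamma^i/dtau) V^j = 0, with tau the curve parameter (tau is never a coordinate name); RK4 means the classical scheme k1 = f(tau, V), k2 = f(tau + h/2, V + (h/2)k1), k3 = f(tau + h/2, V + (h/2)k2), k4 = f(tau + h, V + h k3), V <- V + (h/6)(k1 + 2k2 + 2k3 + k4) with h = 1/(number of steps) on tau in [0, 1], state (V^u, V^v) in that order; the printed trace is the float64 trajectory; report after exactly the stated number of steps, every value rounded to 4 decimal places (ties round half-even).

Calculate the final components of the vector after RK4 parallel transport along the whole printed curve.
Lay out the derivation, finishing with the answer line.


gamma'(tau) = (-1/2 + 2*tau, 3/4 - (2/3)*tau); f(tau, V)^k = -Gamma^k_ij(gamma(tau)) gamma'^i(tau) V^j; h = 1/2; intermediate values shown to 6 dp
curve data and Christoffel symbols at the stage parameters:
  tau = 0.000000: gamma = (0.375000, 0.250000), gamma' = (-0.500000, 0.750000); Gamma_uuu = 0.000000, Gamma_uuv = 0.000000, Gamma_uvv = 0.000000, Gamma_vuu = 0.000000, Gamma_vuv = 0.000000, Gamma_vvv = -0.321168
  tau = 0.250000: gamma = (0.312500, 0.416667), gamma' = (0.000000, 0.583333); Gamma_uuu = 0.000000, Gamma_uuv = 0.000000, Gamma_uvv = 0.000000, Gamma_vuu = 0.000000, Gamma_vuv = 0.000000, Gamma_vvv = -0.336652
  tau = 0.500000: gamma = (0.375000, 0.541667), gamma' = (0.500000, 0.416667); Gamma_uuu = 0.000000, Gamma_uuv = 0.000000, Gamma_uvv = 0.000000, Gamma_vuu = 0.000000, Gamma_vuv = 0.000000, Gamma_vvv = -0.349026
  tau = 0.750000: gamma = (0.562500, 0.625000), gamma' = (1.000000, 0.250000); Gamma_uuu = 0.000000, Gamma_uuv = 0.000000, Gamma_uvv = 0.000000, Gamma_vuu = 0.000000, Gamma_vuv = 0.000000, Gamma_vvv = -0.357647
  tau = 1.000000: gamma = (0.875000, 0.666667), gamma' = (1.500000, 0.083333); Gamma_uuu = 0.000000, Gamma_uuv = 0.000000, Gamma_uvv = 0.000000, Gamma_vuu = 0.000000, Gamma_vuv = 0.000000, Gamma_vvv = -0.362069
step 0: V^u = -2.0000, V^v = -0.2500
step 1: k1 = (0.000000, -0.060219), k2 = (0.000000, -0.052051), k3 = (0.000000, -0.051650), k4 = (0.000000, -0.040113); V <- V + (h/6)(k1 + 2k2 + 2k3 + k4): V^u = -2.0000, V^v = -0.2756
step 2: k1 = (0.000000, -0.040086), k2 = (0.000000, -0.025542), k3 = (0.000000, -0.025217), k4 = (0.000000, -0.008697); V <- V + (h/6)(k1 + 2k2 + 2k3 + k4): V^u = -2.0000, V^v = -0.2882

Answer: V^u = -2.0000, V^v = -0.2882


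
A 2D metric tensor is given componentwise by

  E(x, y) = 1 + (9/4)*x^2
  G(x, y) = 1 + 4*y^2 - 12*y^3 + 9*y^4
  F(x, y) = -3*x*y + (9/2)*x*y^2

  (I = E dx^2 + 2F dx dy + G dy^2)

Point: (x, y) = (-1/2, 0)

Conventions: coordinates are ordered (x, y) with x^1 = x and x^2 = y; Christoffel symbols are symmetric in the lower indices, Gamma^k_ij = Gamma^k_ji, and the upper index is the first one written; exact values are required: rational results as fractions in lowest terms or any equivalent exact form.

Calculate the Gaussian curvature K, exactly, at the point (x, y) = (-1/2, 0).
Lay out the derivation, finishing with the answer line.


E = 25/16, F = 0, G = 1, EG - F^2 = 25/16 at the point
E_x = -9/4, E_y = 0, F_x = 0, F_y = 3/2, G_x = 0, G_y = 0
E_yy = 0, F_xy = -3, G_xx = 0
By Brioschi, K is (det M1 - det M2) divided by (EG - F^2) squared.
M1 = [[-E_yy/2 + F_xy - G_xx/2, E_x/2, F_x - E_y/2], [F_y - G_x/2, E, F], [G_y/2, F, G]] = [[-3, -9/8, 0], [3/2, 25/16, 0], [0, 0, 1]]; det M1 = -3
M2 = [[0, E_y/2, G_x/2], [E_y/2, E, F], [G_x/2, F, G]] = [[0, 0, 0], [0, 25/16, 0], [0, 0, 1]]; det M2 = 0
det M1 - det M2 = -3; K = -3 / (25/16)^2 = -768/625

Answer: K = -768/625


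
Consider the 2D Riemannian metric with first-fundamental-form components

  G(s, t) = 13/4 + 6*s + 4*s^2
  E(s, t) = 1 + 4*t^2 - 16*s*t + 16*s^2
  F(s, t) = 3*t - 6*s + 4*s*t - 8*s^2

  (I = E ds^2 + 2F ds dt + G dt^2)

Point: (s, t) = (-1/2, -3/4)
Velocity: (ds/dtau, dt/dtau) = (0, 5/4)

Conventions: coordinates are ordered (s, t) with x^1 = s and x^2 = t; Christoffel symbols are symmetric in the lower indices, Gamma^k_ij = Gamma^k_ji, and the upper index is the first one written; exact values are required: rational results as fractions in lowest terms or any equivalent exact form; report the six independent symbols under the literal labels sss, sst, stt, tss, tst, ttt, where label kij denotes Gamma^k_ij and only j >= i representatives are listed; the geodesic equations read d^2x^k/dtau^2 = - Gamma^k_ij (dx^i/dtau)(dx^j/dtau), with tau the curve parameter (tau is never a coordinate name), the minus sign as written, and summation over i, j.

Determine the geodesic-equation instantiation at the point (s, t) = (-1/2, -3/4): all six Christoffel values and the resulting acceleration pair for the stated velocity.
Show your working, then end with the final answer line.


E = 5/4, F = 1/4, G = 5/4 at the point
E_s = -4, E_t = 2, F_s = -1, F_t = 1, G_s = 2, G_t = 0
EG - F^2 = 3/2;  g^inv = (2/3) * [[5/4, -1/4], [-1/4, 5/4]]
first-kind symbols [ij,l] = (1/2)(d_i g_jl + d_j g_il - d_l g_ij): [ss,s] = E_s/2 = -2, [ss,t] = F_s - E_t/2 = -2, [st,s] = E_t/2 = 1, [st,t] = G_s/2 = 1, [tt,s] = F_t - G_s/2 = 0, [tt,t] = G_t/2 = 0
Gamma^s_ij = (G*[ij,s] - F*[ij,t])/(EG - F^2), Gamma^t_ij = (E*[ij,t] - F*[ij,s])/(EG - F^2)
Gamma_sss = -4/3, Gamma_sst = 2/3, Gamma_stt = 0, Gamma_tss = -4/3, Gamma_tst = 2/3, Gamma_ttt = 0
d^2s/dtau^2 = -(Gamma_sss*(0)^2 + 2*Gamma_sst*(0)*(5/4) + Gamma_stt*(5/4)^2) = 0
d^2t/dtau^2 = -(Gamma_tss*(0)^2 + 2*Gamma_tst*(0)*(5/4) + Gamma_ttt*(5/4)^2) = 0

Answer: Gamma_sss = -4/3, Gamma_sst = 2/3, Gamma_stt = 0, Gamma_tss = -4/3, Gamma_tst = 2/3, Gamma_ttt = 0; accelerations (d^2s/dtau^2, d^2t/dtau^2) = (0, 0)


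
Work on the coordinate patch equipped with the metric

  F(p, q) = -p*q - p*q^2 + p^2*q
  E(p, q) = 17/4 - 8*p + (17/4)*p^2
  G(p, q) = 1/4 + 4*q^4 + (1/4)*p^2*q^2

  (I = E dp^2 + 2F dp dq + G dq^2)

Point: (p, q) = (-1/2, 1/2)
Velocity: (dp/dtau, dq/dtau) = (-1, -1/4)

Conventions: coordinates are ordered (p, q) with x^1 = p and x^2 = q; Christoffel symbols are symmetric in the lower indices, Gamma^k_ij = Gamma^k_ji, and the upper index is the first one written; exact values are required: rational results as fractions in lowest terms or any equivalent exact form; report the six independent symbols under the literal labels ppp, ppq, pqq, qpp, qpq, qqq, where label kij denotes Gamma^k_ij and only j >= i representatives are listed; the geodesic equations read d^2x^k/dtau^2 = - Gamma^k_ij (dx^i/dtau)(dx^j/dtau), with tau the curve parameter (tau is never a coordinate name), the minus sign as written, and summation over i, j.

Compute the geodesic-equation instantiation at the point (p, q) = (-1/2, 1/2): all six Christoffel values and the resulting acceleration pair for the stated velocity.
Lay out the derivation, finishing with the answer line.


E = 149/16, F = 1/2, G = 33/64 at the point
E_p = -49/4, E_q = 0, F_p = -5/4, F_q = 5/4, G_p = -1/16, G_q = 33/16
EG - F^2 = 4661/1024;  g^inv = (1024/4661) * [[33/64, -1/2], [-1/2, 149/16]]
first-kind symbols [ij,l] = (1/2)(d_i g_jl + d_j g_il - d_l g_ij): [pp,p] = E_p/2 = -49/8, [pp,q] = F_p - E_q/2 = -5/4, [pq,p] = E_q/2 = 0, [pq,q] = G_p/2 = -1/32, [qq,p] = F_q - G_p/2 = 41/32, [qq,q] = G_q/2 = 33/32
Gamma^p_ij = (G*[ij,p] - F*[ij,q])/(EG - F^2), Gamma^q_ij = (E*[ij,q] - F*[ij,p])/(EG - F^2)
Gamma_ppp = -2594/4661, Gamma_ppq = 16/4661, Gamma_pqq = 297/9322, Gamma_qpp = -8784/4661, Gamma_qpq = -298/4661, Gamma_qqq = 9178/4661
d^2p/dtau^2 = -(Gamma_ppp*(-1)^2 + 2*Gamma_ppq*(-1)*(-1/4) + Gamma_pqq*(-1/4)^2) = 82455/149152
d^2q/dtau^2 = -(Gamma_qpp*(-1)^2 + 2*Gamma_qpq*(-1)*(-1/4) + Gamma_qqq*(-1/4)^2) = 66875/37288

Answer: Gamma_ppp = -2594/4661, Gamma_ppq = 16/4661, Gamma_pqq = 297/9322, Gamma_qpp = -8784/4661, Gamma_qpq = -298/4661, Gamma_qqq = 9178/4661; accelerations (d^2p/dtau^2, d^2q/dtau^2) = (82455/149152, 66875/37288)


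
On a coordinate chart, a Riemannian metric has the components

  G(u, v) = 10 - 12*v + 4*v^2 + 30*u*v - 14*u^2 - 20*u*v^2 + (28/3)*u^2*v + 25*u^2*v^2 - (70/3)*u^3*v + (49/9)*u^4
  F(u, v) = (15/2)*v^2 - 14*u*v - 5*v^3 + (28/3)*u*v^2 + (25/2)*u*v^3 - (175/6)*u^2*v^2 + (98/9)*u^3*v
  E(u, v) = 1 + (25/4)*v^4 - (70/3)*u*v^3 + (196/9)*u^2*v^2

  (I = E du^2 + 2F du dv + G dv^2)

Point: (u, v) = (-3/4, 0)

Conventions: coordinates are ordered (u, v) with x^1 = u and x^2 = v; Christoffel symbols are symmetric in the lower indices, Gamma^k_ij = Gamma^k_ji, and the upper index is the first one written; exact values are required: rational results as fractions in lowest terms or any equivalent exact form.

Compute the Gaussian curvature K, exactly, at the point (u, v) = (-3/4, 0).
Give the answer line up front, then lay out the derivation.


Answer: K = -802816/970225

E = 1, F = 0, G = 985/256, EG - F^2 = 985/256 at the point
E_u = 0, E_v = 0, F_u = 0, F_v = 189/32, G_u = 189/16, G_v = -621/32
E_vv = 49/2, F_uv = 35/8, G_uu = 35/4
Apply the Brioschi formula K = (det M1 - det M2)/(EG - F^2)^2 over the derivative matrices of E, F, G.
M1 = [[-E_vv/2 + F_uv - G_uu/2, E_u/2, F_u - E_v/2], [F_v - G_u/2, E, F], [G_v/2, F, G]] = [[-49/4, 0, 0], [0, 1, 0], [-621/64, 0, 985/256]]; det M1 = -48265/1024
M2 = [[0, E_v/2, G_u/2], [E_v/2, E, F], [G_u/2, F, G]] = [[0, 0, 189/32], [0, 1, 0], [189/32, 0, 985/256]]; det M2 = -35721/1024
det M1 - det M2 = -49/4; K = -49/4 / (985/256)^2 = -802816/970225


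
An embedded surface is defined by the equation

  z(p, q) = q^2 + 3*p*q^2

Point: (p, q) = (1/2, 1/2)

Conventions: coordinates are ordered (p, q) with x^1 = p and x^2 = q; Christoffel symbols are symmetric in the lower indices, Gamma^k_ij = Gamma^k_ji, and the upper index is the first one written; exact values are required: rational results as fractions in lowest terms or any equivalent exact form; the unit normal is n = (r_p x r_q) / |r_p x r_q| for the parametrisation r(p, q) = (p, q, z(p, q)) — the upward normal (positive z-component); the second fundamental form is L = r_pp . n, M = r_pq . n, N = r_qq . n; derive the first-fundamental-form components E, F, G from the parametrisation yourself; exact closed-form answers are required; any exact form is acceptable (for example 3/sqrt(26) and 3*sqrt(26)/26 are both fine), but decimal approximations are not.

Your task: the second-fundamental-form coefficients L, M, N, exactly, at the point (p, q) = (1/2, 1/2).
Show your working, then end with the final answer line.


z_p = 3/4, z_q = 5/2, z_pp = 0, z_pq = 3, z_qq = 5
E = 25/16, F = 15/8, G = 29/4; answer radicand W^2 = 125/16
unnormalised second-form numerators: l = 0, m = 3, n = 5; L = l/sqrt(125/16), and similarly M = m/sqrt(W^2), N = n/sqrt(W^2)

Answer: L = 0, M = 12*sqrt(5)/25, N = 4*sqrt(5)/5


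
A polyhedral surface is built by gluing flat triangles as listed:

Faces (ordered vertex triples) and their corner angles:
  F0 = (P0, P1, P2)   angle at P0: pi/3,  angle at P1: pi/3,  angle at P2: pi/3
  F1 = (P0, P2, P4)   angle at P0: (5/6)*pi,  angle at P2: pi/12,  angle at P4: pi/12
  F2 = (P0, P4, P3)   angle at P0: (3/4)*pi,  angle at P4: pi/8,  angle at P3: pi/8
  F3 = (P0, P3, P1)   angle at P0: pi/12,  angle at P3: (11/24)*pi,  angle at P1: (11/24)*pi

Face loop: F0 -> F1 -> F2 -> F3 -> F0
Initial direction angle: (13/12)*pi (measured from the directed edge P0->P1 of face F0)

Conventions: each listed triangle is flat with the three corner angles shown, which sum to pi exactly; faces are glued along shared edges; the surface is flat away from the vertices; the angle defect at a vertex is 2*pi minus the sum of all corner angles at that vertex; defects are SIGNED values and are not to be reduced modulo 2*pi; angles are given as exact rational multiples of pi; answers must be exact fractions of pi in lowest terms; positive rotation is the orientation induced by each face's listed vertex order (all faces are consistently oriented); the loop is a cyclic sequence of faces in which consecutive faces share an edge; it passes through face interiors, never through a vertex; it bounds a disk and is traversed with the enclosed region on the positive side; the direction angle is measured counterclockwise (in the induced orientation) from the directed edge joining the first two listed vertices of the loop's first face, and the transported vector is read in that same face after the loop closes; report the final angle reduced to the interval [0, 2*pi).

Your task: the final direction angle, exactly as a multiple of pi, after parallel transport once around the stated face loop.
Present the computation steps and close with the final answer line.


enclosed vertex P0: corner angles sum to 2*pi, defect = 2*pi - 2*pi = 0
the final direction is the initial angle plus the enclosed defects, taken mod 2*pi in the induced orientation
final angle = (13/12)*pi + 0 = (13/12)*pi (mod 2*pi)

Answer: final direction angle = (13/12)*pi
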